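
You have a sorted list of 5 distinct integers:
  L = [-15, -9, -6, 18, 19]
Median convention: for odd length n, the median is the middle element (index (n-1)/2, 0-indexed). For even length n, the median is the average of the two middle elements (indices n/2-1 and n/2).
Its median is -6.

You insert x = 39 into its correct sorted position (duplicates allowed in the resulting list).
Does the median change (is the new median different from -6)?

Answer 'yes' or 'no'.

Old median = -6
Insert x = 39
New median = 6
Changed? yes

Answer: yes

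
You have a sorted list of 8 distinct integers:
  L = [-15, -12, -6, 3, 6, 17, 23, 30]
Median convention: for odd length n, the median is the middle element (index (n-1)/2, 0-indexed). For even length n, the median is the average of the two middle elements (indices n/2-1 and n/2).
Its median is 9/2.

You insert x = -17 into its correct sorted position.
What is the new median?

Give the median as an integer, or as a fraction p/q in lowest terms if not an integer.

Answer: 3

Derivation:
Old list (sorted, length 8): [-15, -12, -6, 3, 6, 17, 23, 30]
Old median = 9/2
Insert x = -17
Old length even (8). Middle pair: indices 3,4 = 3,6.
New length odd (9). New median = single middle element.
x = -17: 0 elements are < x, 8 elements are > x.
New sorted list: [-17, -15, -12, -6, 3, 6, 17, 23, 30]
New median = 3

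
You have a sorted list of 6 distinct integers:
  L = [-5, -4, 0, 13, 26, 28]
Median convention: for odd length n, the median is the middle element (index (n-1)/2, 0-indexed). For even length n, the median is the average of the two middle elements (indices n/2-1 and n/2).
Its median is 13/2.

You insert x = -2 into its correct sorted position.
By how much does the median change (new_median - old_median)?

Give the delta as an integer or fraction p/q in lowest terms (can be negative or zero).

Old median = 13/2
After inserting x = -2: new sorted = [-5, -4, -2, 0, 13, 26, 28]
New median = 0
Delta = 0 - 13/2 = -13/2

Answer: -13/2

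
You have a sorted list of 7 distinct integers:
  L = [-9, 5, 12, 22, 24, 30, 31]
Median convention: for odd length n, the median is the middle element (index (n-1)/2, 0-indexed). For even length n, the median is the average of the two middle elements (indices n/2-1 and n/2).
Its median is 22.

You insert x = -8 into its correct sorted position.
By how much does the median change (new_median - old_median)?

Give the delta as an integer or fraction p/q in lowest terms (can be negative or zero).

Answer: -5

Derivation:
Old median = 22
After inserting x = -8: new sorted = [-9, -8, 5, 12, 22, 24, 30, 31]
New median = 17
Delta = 17 - 22 = -5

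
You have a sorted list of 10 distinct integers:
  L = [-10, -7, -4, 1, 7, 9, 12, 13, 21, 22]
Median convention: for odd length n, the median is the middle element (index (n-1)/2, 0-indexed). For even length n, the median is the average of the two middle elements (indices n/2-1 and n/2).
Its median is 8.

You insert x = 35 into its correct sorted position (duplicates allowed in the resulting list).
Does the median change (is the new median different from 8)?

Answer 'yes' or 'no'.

Answer: yes

Derivation:
Old median = 8
Insert x = 35
New median = 9
Changed? yes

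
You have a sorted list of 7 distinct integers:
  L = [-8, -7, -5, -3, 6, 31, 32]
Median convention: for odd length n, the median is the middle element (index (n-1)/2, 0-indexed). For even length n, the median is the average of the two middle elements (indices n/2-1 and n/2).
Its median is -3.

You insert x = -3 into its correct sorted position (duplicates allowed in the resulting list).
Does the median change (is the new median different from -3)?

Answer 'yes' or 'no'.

Answer: no

Derivation:
Old median = -3
Insert x = -3
New median = -3
Changed? no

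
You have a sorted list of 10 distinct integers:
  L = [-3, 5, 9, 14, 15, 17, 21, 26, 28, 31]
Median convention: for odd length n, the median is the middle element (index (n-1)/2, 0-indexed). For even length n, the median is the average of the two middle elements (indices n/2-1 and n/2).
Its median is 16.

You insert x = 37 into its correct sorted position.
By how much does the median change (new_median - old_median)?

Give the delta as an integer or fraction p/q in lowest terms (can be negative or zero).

Old median = 16
After inserting x = 37: new sorted = [-3, 5, 9, 14, 15, 17, 21, 26, 28, 31, 37]
New median = 17
Delta = 17 - 16 = 1

Answer: 1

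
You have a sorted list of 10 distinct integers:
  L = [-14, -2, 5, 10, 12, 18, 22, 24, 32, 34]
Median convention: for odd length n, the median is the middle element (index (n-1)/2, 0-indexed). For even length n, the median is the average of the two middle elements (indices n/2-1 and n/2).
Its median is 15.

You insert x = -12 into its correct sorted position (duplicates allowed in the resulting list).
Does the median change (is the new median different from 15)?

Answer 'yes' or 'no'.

Answer: yes

Derivation:
Old median = 15
Insert x = -12
New median = 12
Changed? yes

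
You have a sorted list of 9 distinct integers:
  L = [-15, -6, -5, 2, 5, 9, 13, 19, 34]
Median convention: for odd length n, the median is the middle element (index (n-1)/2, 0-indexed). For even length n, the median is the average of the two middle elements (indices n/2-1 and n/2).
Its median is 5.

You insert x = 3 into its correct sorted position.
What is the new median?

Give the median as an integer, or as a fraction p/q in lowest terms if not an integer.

Old list (sorted, length 9): [-15, -6, -5, 2, 5, 9, 13, 19, 34]
Old median = 5
Insert x = 3
Old length odd (9). Middle was index 4 = 5.
New length even (10). New median = avg of two middle elements.
x = 3: 4 elements are < x, 5 elements are > x.
New sorted list: [-15, -6, -5, 2, 3, 5, 9, 13, 19, 34]
New median = 4

Answer: 4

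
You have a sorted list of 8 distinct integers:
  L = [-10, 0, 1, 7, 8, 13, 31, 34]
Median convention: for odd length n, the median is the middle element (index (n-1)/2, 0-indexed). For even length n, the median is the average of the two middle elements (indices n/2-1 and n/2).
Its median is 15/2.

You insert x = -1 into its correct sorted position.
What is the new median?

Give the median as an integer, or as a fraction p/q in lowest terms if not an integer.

Answer: 7

Derivation:
Old list (sorted, length 8): [-10, 0, 1, 7, 8, 13, 31, 34]
Old median = 15/2
Insert x = -1
Old length even (8). Middle pair: indices 3,4 = 7,8.
New length odd (9). New median = single middle element.
x = -1: 1 elements are < x, 7 elements are > x.
New sorted list: [-10, -1, 0, 1, 7, 8, 13, 31, 34]
New median = 7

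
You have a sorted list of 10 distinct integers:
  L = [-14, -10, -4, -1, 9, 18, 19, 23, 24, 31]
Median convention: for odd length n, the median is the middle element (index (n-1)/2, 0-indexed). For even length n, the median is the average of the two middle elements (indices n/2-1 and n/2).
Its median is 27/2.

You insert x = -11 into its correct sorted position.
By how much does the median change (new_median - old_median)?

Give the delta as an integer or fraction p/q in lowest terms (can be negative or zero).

Answer: -9/2

Derivation:
Old median = 27/2
After inserting x = -11: new sorted = [-14, -11, -10, -4, -1, 9, 18, 19, 23, 24, 31]
New median = 9
Delta = 9 - 27/2 = -9/2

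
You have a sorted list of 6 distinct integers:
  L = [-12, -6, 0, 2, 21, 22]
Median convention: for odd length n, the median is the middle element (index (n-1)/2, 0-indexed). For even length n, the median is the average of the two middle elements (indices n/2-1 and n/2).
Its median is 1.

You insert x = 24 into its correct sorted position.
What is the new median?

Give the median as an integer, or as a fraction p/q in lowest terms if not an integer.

Old list (sorted, length 6): [-12, -6, 0, 2, 21, 22]
Old median = 1
Insert x = 24
Old length even (6). Middle pair: indices 2,3 = 0,2.
New length odd (7). New median = single middle element.
x = 24: 6 elements are < x, 0 elements are > x.
New sorted list: [-12, -6, 0, 2, 21, 22, 24]
New median = 2

Answer: 2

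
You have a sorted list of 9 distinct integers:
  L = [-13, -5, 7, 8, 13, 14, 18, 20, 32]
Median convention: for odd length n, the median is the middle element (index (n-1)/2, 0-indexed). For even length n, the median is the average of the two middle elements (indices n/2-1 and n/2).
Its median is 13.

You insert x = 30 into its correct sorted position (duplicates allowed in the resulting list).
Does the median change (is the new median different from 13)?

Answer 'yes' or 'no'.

Old median = 13
Insert x = 30
New median = 27/2
Changed? yes

Answer: yes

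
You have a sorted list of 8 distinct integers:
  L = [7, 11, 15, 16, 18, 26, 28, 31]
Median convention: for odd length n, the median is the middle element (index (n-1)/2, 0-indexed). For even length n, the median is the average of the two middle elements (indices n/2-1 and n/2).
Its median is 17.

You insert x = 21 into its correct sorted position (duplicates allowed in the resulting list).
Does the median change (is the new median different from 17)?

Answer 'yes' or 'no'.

Old median = 17
Insert x = 21
New median = 18
Changed? yes

Answer: yes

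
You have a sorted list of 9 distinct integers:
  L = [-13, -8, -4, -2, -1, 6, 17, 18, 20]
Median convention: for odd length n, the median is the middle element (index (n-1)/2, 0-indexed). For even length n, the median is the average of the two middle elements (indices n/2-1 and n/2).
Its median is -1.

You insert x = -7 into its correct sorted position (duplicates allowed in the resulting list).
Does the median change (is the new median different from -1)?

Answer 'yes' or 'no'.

Old median = -1
Insert x = -7
New median = -3/2
Changed? yes

Answer: yes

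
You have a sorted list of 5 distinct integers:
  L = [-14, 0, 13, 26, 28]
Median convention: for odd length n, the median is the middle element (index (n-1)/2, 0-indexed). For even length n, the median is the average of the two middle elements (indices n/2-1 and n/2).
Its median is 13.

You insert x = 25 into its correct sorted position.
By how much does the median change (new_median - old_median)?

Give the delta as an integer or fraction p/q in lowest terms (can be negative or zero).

Answer: 6

Derivation:
Old median = 13
After inserting x = 25: new sorted = [-14, 0, 13, 25, 26, 28]
New median = 19
Delta = 19 - 13 = 6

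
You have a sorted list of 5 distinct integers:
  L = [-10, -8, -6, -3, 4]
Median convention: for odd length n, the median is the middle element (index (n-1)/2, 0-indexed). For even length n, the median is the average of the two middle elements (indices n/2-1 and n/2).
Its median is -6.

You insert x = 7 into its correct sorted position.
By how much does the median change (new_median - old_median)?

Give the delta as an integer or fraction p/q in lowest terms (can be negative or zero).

Answer: 3/2

Derivation:
Old median = -6
After inserting x = 7: new sorted = [-10, -8, -6, -3, 4, 7]
New median = -9/2
Delta = -9/2 - -6 = 3/2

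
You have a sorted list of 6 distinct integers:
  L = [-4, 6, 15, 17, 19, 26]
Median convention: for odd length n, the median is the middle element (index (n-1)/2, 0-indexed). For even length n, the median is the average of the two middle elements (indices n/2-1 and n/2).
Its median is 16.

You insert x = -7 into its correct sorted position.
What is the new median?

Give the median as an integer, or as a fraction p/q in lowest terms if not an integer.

Old list (sorted, length 6): [-4, 6, 15, 17, 19, 26]
Old median = 16
Insert x = -7
Old length even (6). Middle pair: indices 2,3 = 15,17.
New length odd (7). New median = single middle element.
x = -7: 0 elements are < x, 6 elements are > x.
New sorted list: [-7, -4, 6, 15, 17, 19, 26]
New median = 15

Answer: 15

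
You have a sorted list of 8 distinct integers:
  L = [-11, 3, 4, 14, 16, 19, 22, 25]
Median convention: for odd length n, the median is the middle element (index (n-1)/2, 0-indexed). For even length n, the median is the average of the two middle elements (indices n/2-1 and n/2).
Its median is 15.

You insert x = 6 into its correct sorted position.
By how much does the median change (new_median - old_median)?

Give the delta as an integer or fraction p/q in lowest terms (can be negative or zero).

Answer: -1

Derivation:
Old median = 15
After inserting x = 6: new sorted = [-11, 3, 4, 6, 14, 16, 19, 22, 25]
New median = 14
Delta = 14 - 15 = -1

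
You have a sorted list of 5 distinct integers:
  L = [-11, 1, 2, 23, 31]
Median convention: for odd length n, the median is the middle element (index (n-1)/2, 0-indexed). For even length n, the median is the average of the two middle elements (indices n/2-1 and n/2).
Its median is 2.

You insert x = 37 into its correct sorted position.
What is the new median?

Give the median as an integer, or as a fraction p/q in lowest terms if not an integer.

Old list (sorted, length 5): [-11, 1, 2, 23, 31]
Old median = 2
Insert x = 37
Old length odd (5). Middle was index 2 = 2.
New length even (6). New median = avg of two middle elements.
x = 37: 5 elements are < x, 0 elements are > x.
New sorted list: [-11, 1, 2, 23, 31, 37]
New median = 25/2

Answer: 25/2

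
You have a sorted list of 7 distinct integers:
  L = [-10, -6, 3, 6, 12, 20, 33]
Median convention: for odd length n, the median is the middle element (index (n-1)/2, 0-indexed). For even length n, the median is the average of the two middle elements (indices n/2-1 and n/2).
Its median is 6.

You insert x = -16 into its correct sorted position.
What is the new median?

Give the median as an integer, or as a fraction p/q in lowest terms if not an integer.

Answer: 9/2

Derivation:
Old list (sorted, length 7): [-10, -6, 3, 6, 12, 20, 33]
Old median = 6
Insert x = -16
Old length odd (7). Middle was index 3 = 6.
New length even (8). New median = avg of two middle elements.
x = -16: 0 elements are < x, 7 elements are > x.
New sorted list: [-16, -10, -6, 3, 6, 12, 20, 33]
New median = 9/2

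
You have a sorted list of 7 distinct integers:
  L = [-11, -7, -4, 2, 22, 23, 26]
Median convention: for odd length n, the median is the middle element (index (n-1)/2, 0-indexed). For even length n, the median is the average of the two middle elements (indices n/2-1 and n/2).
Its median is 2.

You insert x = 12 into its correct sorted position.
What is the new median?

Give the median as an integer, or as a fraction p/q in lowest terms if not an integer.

Answer: 7

Derivation:
Old list (sorted, length 7): [-11, -7, -4, 2, 22, 23, 26]
Old median = 2
Insert x = 12
Old length odd (7). Middle was index 3 = 2.
New length even (8). New median = avg of two middle elements.
x = 12: 4 elements are < x, 3 elements are > x.
New sorted list: [-11, -7, -4, 2, 12, 22, 23, 26]
New median = 7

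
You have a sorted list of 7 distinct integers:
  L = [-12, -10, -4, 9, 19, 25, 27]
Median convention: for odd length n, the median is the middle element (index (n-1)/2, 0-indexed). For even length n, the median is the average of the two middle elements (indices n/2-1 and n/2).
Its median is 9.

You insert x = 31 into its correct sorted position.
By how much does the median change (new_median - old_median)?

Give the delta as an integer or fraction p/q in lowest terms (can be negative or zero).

Answer: 5

Derivation:
Old median = 9
After inserting x = 31: new sorted = [-12, -10, -4, 9, 19, 25, 27, 31]
New median = 14
Delta = 14 - 9 = 5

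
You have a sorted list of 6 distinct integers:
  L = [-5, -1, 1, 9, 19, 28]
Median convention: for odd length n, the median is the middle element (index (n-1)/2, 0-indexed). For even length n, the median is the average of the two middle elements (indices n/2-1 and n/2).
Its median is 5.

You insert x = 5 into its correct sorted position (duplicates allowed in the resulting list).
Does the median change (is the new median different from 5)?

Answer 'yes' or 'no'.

Answer: no

Derivation:
Old median = 5
Insert x = 5
New median = 5
Changed? no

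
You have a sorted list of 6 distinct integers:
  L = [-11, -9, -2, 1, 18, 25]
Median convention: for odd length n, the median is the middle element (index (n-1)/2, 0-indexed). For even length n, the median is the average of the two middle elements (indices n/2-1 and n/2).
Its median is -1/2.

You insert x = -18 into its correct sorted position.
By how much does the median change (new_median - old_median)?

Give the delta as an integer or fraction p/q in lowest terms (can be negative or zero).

Old median = -1/2
After inserting x = -18: new sorted = [-18, -11, -9, -2, 1, 18, 25]
New median = -2
Delta = -2 - -1/2 = -3/2

Answer: -3/2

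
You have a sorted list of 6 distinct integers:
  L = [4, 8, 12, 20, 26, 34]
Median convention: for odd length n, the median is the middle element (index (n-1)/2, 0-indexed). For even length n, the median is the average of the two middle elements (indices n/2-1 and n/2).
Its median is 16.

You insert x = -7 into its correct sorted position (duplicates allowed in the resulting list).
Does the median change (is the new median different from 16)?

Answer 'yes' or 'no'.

Old median = 16
Insert x = -7
New median = 12
Changed? yes

Answer: yes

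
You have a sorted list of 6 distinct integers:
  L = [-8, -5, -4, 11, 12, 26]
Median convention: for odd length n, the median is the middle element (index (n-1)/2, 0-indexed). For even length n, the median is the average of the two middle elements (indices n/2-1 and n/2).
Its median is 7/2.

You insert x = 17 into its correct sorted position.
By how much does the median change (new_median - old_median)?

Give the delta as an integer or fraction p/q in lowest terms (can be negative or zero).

Old median = 7/2
After inserting x = 17: new sorted = [-8, -5, -4, 11, 12, 17, 26]
New median = 11
Delta = 11 - 7/2 = 15/2

Answer: 15/2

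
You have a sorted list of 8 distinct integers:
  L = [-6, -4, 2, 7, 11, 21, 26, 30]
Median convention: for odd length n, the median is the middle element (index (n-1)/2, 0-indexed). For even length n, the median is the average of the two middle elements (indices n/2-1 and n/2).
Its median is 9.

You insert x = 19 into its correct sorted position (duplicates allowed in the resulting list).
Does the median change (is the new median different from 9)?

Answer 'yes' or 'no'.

Answer: yes

Derivation:
Old median = 9
Insert x = 19
New median = 11
Changed? yes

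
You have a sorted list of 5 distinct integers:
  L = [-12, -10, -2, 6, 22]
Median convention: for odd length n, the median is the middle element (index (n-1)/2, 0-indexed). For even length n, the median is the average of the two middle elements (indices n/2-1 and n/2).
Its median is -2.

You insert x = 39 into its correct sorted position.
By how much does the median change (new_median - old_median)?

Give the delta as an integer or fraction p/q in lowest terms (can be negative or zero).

Answer: 4

Derivation:
Old median = -2
After inserting x = 39: new sorted = [-12, -10, -2, 6, 22, 39]
New median = 2
Delta = 2 - -2 = 4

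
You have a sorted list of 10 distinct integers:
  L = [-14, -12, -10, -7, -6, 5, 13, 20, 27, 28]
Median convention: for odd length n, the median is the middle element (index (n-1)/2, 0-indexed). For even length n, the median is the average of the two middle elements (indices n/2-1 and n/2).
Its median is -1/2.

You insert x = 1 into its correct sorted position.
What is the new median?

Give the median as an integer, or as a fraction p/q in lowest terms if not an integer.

Answer: 1

Derivation:
Old list (sorted, length 10): [-14, -12, -10, -7, -6, 5, 13, 20, 27, 28]
Old median = -1/2
Insert x = 1
Old length even (10). Middle pair: indices 4,5 = -6,5.
New length odd (11). New median = single middle element.
x = 1: 5 elements are < x, 5 elements are > x.
New sorted list: [-14, -12, -10, -7, -6, 1, 5, 13, 20, 27, 28]
New median = 1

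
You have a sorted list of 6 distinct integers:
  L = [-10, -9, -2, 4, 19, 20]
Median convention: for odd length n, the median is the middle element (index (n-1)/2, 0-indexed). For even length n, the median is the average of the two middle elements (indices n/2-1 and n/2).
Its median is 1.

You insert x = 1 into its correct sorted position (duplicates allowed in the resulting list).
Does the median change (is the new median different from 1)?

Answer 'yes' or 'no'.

Old median = 1
Insert x = 1
New median = 1
Changed? no

Answer: no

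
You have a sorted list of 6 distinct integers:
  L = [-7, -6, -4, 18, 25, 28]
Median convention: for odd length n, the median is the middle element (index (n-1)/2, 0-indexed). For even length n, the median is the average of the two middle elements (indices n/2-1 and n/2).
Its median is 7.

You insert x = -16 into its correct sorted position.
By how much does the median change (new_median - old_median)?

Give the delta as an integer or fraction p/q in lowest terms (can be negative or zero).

Answer: -11

Derivation:
Old median = 7
After inserting x = -16: new sorted = [-16, -7, -6, -4, 18, 25, 28]
New median = -4
Delta = -4 - 7 = -11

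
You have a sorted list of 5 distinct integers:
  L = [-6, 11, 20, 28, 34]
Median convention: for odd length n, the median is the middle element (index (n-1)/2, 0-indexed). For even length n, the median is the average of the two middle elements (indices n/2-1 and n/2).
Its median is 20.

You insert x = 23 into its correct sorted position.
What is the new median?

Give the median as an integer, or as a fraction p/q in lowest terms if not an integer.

Answer: 43/2

Derivation:
Old list (sorted, length 5): [-6, 11, 20, 28, 34]
Old median = 20
Insert x = 23
Old length odd (5). Middle was index 2 = 20.
New length even (6). New median = avg of two middle elements.
x = 23: 3 elements are < x, 2 elements are > x.
New sorted list: [-6, 11, 20, 23, 28, 34]
New median = 43/2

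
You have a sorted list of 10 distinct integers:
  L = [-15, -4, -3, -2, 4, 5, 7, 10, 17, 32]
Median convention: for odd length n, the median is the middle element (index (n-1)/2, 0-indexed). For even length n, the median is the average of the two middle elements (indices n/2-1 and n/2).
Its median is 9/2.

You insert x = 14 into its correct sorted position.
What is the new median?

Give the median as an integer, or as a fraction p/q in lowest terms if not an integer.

Answer: 5

Derivation:
Old list (sorted, length 10): [-15, -4, -3, -2, 4, 5, 7, 10, 17, 32]
Old median = 9/2
Insert x = 14
Old length even (10). Middle pair: indices 4,5 = 4,5.
New length odd (11). New median = single middle element.
x = 14: 8 elements are < x, 2 elements are > x.
New sorted list: [-15, -4, -3, -2, 4, 5, 7, 10, 14, 17, 32]
New median = 5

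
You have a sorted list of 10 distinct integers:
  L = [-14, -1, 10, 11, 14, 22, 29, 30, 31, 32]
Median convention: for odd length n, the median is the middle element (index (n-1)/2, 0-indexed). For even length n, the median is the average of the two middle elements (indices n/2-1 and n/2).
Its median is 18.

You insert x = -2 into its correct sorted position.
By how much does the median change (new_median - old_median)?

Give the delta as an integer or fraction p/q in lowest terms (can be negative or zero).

Answer: -4

Derivation:
Old median = 18
After inserting x = -2: new sorted = [-14, -2, -1, 10, 11, 14, 22, 29, 30, 31, 32]
New median = 14
Delta = 14 - 18 = -4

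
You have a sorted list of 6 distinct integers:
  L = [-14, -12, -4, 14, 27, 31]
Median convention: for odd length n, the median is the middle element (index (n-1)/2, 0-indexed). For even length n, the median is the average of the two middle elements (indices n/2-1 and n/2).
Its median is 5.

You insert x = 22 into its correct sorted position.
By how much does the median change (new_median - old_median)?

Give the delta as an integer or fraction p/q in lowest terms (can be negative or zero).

Old median = 5
After inserting x = 22: new sorted = [-14, -12, -4, 14, 22, 27, 31]
New median = 14
Delta = 14 - 5 = 9

Answer: 9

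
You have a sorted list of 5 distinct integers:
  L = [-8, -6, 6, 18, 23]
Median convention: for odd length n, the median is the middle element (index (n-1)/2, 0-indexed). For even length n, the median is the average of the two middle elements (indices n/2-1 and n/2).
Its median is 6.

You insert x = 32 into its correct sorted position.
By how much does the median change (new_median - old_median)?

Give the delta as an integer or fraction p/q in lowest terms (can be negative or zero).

Old median = 6
After inserting x = 32: new sorted = [-8, -6, 6, 18, 23, 32]
New median = 12
Delta = 12 - 6 = 6

Answer: 6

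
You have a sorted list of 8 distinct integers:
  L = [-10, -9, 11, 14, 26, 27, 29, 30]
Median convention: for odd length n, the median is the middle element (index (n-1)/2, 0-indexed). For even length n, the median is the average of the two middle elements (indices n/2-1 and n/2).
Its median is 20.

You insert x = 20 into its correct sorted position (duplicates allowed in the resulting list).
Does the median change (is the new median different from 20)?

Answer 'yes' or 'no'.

Old median = 20
Insert x = 20
New median = 20
Changed? no

Answer: no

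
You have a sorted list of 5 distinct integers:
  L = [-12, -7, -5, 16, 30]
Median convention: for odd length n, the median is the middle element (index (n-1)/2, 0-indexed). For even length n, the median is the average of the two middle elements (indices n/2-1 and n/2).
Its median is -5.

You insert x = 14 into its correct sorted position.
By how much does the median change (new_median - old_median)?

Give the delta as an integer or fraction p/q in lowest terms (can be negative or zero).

Answer: 19/2

Derivation:
Old median = -5
After inserting x = 14: new sorted = [-12, -7, -5, 14, 16, 30]
New median = 9/2
Delta = 9/2 - -5 = 19/2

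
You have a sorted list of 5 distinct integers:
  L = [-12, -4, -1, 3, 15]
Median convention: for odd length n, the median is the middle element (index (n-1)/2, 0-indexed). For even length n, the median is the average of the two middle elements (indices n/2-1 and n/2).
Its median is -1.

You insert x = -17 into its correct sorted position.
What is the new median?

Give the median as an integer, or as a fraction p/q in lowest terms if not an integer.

Answer: -5/2

Derivation:
Old list (sorted, length 5): [-12, -4, -1, 3, 15]
Old median = -1
Insert x = -17
Old length odd (5). Middle was index 2 = -1.
New length even (6). New median = avg of two middle elements.
x = -17: 0 elements are < x, 5 elements are > x.
New sorted list: [-17, -12, -4, -1, 3, 15]
New median = -5/2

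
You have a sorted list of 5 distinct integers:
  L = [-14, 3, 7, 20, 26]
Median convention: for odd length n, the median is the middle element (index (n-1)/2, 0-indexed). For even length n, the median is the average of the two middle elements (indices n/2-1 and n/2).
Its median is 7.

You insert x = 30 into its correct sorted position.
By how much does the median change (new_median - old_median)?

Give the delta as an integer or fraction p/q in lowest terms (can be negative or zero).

Answer: 13/2

Derivation:
Old median = 7
After inserting x = 30: new sorted = [-14, 3, 7, 20, 26, 30]
New median = 27/2
Delta = 27/2 - 7 = 13/2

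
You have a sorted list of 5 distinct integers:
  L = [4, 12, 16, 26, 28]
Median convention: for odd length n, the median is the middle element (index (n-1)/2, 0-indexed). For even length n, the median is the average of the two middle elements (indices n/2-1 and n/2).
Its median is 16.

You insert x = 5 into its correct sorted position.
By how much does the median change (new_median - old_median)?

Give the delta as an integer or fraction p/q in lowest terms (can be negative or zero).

Old median = 16
After inserting x = 5: new sorted = [4, 5, 12, 16, 26, 28]
New median = 14
Delta = 14 - 16 = -2

Answer: -2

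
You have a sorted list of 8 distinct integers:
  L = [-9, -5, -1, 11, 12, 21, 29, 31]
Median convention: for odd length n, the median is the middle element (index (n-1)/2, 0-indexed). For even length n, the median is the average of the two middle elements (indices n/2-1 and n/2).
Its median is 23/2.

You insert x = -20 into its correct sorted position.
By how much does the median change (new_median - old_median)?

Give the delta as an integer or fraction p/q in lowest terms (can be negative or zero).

Old median = 23/2
After inserting x = -20: new sorted = [-20, -9, -5, -1, 11, 12, 21, 29, 31]
New median = 11
Delta = 11 - 23/2 = -1/2

Answer: -1/2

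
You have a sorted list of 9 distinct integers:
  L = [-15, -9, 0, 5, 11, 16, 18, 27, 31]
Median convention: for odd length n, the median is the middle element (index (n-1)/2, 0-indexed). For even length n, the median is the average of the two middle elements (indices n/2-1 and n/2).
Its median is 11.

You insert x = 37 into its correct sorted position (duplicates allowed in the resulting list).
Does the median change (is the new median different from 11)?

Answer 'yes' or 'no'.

Old median = 11
Insert x = 37
New median = 27/2
Changed? yes

Answer: yes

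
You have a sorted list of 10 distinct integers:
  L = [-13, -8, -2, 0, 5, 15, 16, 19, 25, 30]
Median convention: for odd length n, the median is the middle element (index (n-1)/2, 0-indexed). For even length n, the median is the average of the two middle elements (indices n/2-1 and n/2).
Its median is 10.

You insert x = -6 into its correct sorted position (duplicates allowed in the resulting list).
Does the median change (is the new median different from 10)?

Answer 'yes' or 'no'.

Old median = 10
Insert x = -6
New median = 5
Changed? yes

Answer: yes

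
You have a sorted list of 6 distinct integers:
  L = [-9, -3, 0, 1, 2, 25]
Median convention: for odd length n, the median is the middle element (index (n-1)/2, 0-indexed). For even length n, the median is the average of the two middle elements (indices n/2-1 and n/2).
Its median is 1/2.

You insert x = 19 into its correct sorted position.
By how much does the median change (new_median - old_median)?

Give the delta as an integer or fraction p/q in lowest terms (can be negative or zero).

Answer: 1/2

Derivation:
Old median = 1/2
After inserting x = 19: new sorted = [-9, -3, 0, 1, 2, 19, 25]
New median = 1
Delta = 1 - 1/2 = 1/2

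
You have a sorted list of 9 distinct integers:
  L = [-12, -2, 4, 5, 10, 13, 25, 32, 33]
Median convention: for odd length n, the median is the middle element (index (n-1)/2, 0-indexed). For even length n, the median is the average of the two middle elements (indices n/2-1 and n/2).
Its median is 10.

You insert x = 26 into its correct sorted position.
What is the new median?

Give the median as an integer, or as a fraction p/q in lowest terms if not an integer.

Answer: 23/2

Derivation:
Old list (sorted, length 9): [-12, -2, 4, 5, 10, 13, 25, 32, 33]
Old median = 10
Insert x = 26
Old length odd (9). Middle was index 4 = 10.
New length even (10). New median = avg of two middle elements.
x = 26: 7 elements are < x, 2 elements are > x.
New sorted list: [-12, -2, 4, 5, 10, 13, 25, 26, 32, 33]
New median = 23/2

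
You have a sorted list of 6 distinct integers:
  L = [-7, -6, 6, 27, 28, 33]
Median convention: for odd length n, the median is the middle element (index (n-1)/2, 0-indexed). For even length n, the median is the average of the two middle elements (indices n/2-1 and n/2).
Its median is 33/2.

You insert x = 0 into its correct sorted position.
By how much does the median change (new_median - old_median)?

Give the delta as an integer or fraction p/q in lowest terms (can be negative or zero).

Answer: -21/2

Derivation:
Old median = 33/2
After inserting x = 0: new sorted = [-7, -6, 0, 6, 27, 28, 33]
New median = 6
Delta = 6 - 33/2 = -21/2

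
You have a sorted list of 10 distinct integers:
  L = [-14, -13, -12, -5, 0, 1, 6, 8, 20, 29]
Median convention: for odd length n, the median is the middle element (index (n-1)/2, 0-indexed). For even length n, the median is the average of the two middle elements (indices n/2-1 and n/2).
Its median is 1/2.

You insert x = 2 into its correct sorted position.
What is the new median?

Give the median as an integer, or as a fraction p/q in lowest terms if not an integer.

Answer: 1

Derivation:
Old list (sorted, length 10): [-14, -13, -12, -5, 0, 1, 6, 8, 20, 29]
Old median = 1/2
Insert x = 2
Old length even (10). Middle pair: indices 4,5 = 0,1.
New length odd (11). New median = single middle element.
x = 2: 6 elements are < x, 4 elements are > x.
New sorted list: [-14, -13, -12, -5, 0, 1, 2, 6, 8, 20, 29]
New median = 1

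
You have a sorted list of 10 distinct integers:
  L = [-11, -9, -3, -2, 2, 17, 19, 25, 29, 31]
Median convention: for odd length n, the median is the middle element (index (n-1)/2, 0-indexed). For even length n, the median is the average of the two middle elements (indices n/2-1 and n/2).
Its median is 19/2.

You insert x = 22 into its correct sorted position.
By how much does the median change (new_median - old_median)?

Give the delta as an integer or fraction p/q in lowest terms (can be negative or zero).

Answer: 15/2

Derivation:
Old median = 19/2
After inserting x = 22: new sorted = [-11, -9, -3, -2, 2, 17, 19, 22, 25, 29, 31]
New median = 17
Delta = 17 - 19/2 = 15/2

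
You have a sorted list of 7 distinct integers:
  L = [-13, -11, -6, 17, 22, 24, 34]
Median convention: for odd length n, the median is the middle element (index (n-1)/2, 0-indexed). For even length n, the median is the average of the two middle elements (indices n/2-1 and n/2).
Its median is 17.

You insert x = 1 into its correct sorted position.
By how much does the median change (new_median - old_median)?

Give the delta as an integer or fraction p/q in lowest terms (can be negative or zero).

Answer: -8

Derivation:
Old median = 17
After inserting x = 1: new sorted = [-13, -11, -6, 1, 17, 22, 24, 34]
New median = 9
Delta = 9 - 17 = -8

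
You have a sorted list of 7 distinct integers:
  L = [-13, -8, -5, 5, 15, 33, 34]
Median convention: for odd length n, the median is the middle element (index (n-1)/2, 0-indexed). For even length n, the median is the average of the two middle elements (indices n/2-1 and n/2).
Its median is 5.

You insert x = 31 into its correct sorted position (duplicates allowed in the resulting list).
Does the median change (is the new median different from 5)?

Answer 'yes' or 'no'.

Answer: yes

Derivation:
Old median = 5
Insert x = 31
New median = 10
Changed? yes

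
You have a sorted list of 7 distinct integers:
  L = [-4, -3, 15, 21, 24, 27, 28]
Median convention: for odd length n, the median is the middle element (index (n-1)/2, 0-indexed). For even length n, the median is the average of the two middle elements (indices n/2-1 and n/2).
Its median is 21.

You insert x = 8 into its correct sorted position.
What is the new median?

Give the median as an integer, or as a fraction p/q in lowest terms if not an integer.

Answer: 18

Derivation:
Old list (sorted, length 7): [-4, -3, 15, 21, 24, 27, 28]
Old median = 21
Insert x = 8
Old length odd (7). Middle was index 3 = 21.
New length even (8). New median = avg of two middle elements.
x = 8: 2 elements are < x, 5 elements are > x.
New sorted list: [-4, -3, 8, 15, 21, 24, 27, 28]
New median = 18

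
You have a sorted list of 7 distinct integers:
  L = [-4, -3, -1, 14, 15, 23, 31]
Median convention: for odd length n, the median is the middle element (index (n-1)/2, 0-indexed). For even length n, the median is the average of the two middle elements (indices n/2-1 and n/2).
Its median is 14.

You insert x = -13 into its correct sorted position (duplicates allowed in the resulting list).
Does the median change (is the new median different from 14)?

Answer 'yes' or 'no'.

Old median = 14
Insert x = -13
New median = 13/2
Changed? yes

Answer: yes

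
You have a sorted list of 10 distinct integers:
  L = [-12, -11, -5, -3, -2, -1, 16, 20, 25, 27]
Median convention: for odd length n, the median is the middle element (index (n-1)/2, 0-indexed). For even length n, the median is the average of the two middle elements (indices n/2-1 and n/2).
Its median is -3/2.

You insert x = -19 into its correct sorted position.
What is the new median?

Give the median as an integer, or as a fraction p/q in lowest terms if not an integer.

Old list (sorted, length 10): [-12, -11, -5, -3, -2, -1, 16, 20, 25, 27]
Old median = -3/2
Insert x = -19
Old length even (10). Middle pair: indices 4,5 = -2,-1.
New length odd (11). New median = single middle element.
x = -19: 0 elements are < x, 10 elements are > x.
New sorted list: [-19, -12, -11, -5, -3, -2, -1, 16, 20, 25, 27]
New median = -2

Answer: -2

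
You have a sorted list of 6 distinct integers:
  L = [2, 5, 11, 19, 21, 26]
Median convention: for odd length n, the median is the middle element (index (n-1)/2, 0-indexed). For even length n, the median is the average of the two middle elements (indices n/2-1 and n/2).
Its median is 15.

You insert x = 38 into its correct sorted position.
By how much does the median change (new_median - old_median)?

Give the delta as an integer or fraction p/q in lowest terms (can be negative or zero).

Old median = 15
After inserting x = 38: new sorted = [2, 5, 11, 19, 21, 26, 38]
New median = 19
Delta = 19 - 15 = 4

Answer: 4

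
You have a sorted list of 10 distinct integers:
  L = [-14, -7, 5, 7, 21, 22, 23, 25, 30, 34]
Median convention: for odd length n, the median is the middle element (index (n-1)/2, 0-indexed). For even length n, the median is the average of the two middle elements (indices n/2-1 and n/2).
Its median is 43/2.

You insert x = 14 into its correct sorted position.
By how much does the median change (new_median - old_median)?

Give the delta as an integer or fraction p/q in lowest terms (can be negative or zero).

Answer: -1/2

Derivation:
Old median = 43/2
After inserting x = 14: new sorted = [-14, -7, 5, 7, 14, 21, 22, 23, 25, 30, 34]
New median = 21
Delta = 21 - 43/2 = -1/2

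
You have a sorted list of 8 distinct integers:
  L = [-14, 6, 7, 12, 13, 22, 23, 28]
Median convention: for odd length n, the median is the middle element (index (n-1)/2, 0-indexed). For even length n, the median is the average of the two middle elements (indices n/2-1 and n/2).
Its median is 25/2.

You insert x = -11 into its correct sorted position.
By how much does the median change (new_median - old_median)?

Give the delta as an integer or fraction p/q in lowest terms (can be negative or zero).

Old median = 25/2
After inserting x = -11: new sorted = [-14, -11, 6, 7, 12, 13, 22, 23, 28]
New median = 12
Delta = 12 - 25/2 = -1/2

Answer: -1/2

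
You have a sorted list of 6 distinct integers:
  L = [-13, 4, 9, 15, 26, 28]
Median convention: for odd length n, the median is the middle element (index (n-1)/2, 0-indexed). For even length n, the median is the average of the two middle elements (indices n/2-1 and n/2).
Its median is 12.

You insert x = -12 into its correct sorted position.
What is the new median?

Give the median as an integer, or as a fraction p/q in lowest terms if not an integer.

Answer: 9

Derivation:
Old list (sorted, length 6): [-13, 4, 9, 15, 26, 28]
Old median = 12
Insert x = -12
Old length even (6). Middle pair: indices 2,3 = 9,15.
New length odd (7). New median = single middle element.
x = -12: 1 elements are < x, 5 elements are > x.
New sorted list: [-13, -12, 4, 9, 15, 26, 28]
New median = 9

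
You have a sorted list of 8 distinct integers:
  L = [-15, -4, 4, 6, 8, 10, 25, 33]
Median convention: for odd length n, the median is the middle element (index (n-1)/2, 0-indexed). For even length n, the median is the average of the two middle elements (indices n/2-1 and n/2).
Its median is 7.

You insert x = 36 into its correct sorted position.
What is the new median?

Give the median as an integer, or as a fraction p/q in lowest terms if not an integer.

Old list (sorted, length 8): [-15, -4, 4, 6, 8, 10, 25, 33]
Old median = 7
Insert x = 36
Old length even (8). Middle pair: indices 3,4 = 6,8.
New length odd (9). New median = single middle element.
x = 36: 8 elements are < x, 0 elements are > x.
New sorted list: [-15, -4, 4, 6, 8, 10, 25, 33, 36]
New median = 8

Answer: 8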